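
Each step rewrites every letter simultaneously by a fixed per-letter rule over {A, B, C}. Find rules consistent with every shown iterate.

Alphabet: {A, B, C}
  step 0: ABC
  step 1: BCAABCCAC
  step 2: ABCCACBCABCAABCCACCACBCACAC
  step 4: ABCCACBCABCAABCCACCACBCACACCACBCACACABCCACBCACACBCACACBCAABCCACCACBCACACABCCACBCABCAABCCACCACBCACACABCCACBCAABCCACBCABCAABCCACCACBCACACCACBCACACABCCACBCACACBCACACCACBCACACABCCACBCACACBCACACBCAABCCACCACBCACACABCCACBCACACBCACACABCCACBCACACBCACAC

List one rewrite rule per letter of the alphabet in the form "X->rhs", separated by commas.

  step 1 ⇒ step 2: BCAABCCAC ⇒ ABC·CAC·BCA·BCA·ABC·CAC·CAC·BCA·CAC
    A ↦ BCA
    B ↦ ABC
    C ↦ CAC

A->BCA, B->ABC, C->CAC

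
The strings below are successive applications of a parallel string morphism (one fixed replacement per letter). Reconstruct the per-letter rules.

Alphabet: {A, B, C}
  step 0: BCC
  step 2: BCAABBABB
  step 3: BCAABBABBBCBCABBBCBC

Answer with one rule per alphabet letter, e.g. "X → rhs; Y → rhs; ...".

A->ABB, B->BC, C->A

  step 2 ⇒ step 3: BCAABBABB ⇒ BC·A·ABB·ABB·BC·BC·ABB·BC·BC
    A ↦ ABB
    B ↦ BC
    C ↦ A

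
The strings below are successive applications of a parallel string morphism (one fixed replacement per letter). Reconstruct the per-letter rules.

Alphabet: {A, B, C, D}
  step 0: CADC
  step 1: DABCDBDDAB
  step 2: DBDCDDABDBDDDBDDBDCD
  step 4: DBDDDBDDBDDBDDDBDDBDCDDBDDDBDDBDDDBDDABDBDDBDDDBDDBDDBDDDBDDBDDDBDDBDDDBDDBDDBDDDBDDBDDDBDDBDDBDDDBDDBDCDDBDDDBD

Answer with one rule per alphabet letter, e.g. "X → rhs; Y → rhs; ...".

A->C, B->D, C->DAB, D->DBD

  step 1 ⇒ step 2: DABCDBDDAB ⇒ DBD·C·D·DAB·DBD·D·DBD·DBD·C·D
    A ↦ C
    B ↦ D
    C ↦ DAB
    D ↦ DBD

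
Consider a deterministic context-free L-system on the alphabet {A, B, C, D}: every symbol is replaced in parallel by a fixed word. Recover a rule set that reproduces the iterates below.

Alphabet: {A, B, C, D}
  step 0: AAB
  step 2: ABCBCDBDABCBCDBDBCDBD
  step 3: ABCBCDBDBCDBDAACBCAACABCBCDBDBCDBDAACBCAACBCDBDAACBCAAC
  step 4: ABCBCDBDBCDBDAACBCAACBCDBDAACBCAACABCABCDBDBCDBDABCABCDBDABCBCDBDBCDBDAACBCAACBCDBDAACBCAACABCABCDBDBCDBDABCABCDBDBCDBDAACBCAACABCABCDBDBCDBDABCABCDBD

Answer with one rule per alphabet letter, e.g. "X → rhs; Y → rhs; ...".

  step 3 ⇒ step 4: ABCBCDBDBCDBDAACBCAACABCBCDBDBCDBDAACBCAACBCDBDAACBCAAC ⇒ ABC·BC·DBD·BC·DBD·AAC·BC·AAC·BC·DBD·AAC·BC·AAC·ABC·ABC·DBD·BC·DBD·ABC·ABC·DBD·ABC·BC·DBD·BC·DBD·AAC·BC·AAC·BC·DBD·AAC·BC·AAC·ABC·ABC·DBD·BC·DBD·ABC·ABC·DBD·BC·DBD·AAC·BC·AAC·ABC·ABC·DBD·BC·DBD·ABC·ABC·DBD
    A ↦ ABC
    B ↦ BC
    C ↦ DBD
    D ↦ AAC

A->ABC, B->BC, C->DBD, D->AAC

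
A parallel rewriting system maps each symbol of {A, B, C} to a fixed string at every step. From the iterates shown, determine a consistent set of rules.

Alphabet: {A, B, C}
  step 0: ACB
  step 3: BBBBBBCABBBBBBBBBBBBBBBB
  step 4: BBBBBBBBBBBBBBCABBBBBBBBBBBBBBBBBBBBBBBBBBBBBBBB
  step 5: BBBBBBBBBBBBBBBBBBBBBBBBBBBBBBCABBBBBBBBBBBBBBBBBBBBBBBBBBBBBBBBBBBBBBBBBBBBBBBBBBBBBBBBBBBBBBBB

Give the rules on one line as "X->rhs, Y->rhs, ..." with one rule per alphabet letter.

  step 4 ⇒ step 5: BBBBBBBBBBBBBBCABBBBBBBBBBBBBBBBBBBBBBBBBBBBBBBB ⇒ BB·BB·BB·BB·BB·BB·BB·BB·BB·BB·BB·BB·BB·BB·BB·CA·BB·BB·BB·BB·BB·BB·BB·BB·BB·BB·BB·BB·BB·BB·BB·BB·BB·BB·BB·BB·BB·BB·BB·BB·BB·BB·BB·BB·BB·BB·BB·BB
    A ↦ CA
    B ↦ BB
    C ↦ BB

A->CA, B->BB, C->BB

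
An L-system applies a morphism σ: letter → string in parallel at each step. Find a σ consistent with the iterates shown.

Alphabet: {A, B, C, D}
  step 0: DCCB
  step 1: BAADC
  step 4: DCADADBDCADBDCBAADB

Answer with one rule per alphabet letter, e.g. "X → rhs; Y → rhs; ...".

  step 0 ⇒ step 1: DCCB ⇒ B·A·A·DC
    B ↦ DC
    C ↦ A
    D ↦ B
    A ↦ AD  (constrained at step 1)

A->AD, B->DC, C->A, D->B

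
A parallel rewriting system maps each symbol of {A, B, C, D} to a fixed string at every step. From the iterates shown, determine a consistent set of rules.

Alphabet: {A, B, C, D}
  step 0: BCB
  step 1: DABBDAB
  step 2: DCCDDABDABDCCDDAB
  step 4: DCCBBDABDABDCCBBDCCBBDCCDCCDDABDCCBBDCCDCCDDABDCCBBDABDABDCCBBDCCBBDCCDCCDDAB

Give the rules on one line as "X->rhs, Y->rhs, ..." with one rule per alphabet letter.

  step 1 ⇒ step 2: DABBDAB ⇒ DCC·D·DAB·DAB·DCC·D·DAB
    A ↦ D
    B ↦ DAB
    D ↦ DCC
  step 0 ⇒ step 1: BCB ⇒ DAB·B·DAB
    C ↦ B

A->D, B->DAB, C->B, D->DCC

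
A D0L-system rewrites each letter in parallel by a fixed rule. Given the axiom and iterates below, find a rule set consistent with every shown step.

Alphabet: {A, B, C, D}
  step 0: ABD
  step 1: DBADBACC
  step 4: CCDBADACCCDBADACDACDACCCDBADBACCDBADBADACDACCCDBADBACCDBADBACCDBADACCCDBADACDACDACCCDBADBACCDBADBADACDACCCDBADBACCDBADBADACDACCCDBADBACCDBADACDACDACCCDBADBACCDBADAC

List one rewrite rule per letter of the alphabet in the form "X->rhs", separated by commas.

  step 0 ⇒ step 1: ABD ⇒ DBA·DBA·CC
    A ↦ DBA
    B ↦ DBA
    D ↦ CC
    C ↦ DAC  (constrained at step 1)

A->DBA, B->DBA, C->DAC, D->CC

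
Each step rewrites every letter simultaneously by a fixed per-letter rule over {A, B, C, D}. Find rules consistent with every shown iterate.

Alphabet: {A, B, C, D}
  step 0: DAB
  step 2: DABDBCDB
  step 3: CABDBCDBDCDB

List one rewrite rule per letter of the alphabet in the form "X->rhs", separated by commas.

  step 2 ⇒ step 3: DABDBCDB ⇒ C·AB·DB·C·DB·D·C·DB
    A ↦ AB
    B ↦ DB
    C ↦ D
    D ↦ C

A->AB, B->DB, C->D, D->C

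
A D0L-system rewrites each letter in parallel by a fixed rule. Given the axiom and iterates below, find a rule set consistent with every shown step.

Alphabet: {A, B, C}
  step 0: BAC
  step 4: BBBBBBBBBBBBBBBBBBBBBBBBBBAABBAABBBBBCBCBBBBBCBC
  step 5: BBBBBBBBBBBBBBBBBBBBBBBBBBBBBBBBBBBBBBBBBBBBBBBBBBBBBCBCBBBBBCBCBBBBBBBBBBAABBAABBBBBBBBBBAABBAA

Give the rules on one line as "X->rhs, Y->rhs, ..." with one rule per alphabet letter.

  step 4 ⇒ step 5: BBBBBBBBBBBBBBBBBBBBBBBBBBAABBAABBBBBCBCBBBBBCBC ⇒ BB·BB·BB·BB·BB·BB·BB·BB·BB·BB·BB·BB·BB·BB·BB·BB·BB·BB·BB·BB·BB·BB·BB·BB·BB·BB·BC·BC·BB·BB·BC·BC·BB·BB·BB·BB·BB·AA·BB·AA·BB·BB·BB·BB·BB·AA·BB·AA
    A ↦ BC
    B ↦ BB
    C ↦ AA

A->BC, B->BB, C->AA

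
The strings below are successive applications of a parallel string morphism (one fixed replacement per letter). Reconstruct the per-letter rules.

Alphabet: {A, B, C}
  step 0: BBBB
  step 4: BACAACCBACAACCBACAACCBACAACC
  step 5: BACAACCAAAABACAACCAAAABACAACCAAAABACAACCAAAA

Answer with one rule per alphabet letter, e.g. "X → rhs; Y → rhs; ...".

  step 4 ⇒ step 5: BACAACCBACAACCBACAACCBACAACC ⇒ BA·C·AA·C·C·AA·AA·BA·C·AA·C·C·AA·AA·BA·C·AA·C·C·AA·AA·BA·C·AA·C·C·AA·AA
    A ↦ C
    B ↦ BA
    C ↦ AA

A->C, B->BA, C->AA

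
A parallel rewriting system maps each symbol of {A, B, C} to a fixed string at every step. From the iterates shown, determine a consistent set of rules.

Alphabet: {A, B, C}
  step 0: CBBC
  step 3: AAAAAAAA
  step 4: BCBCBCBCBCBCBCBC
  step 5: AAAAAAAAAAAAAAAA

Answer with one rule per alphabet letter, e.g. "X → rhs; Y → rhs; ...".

A->BC, B->A, C->A

  step 4 ⇒ step 5: BCBCBCBCBCBCBCBC ⇒ A·A·A·A·A·A·A·A·A·A·A·A·A·A·A·A
    B ↦ A
    C ↦ A
  step 3 ⇒ step 4: AAAAAAAA ⇒ BC·BC·BC·BC·BC·BC·BC·BC
    A ↦ BC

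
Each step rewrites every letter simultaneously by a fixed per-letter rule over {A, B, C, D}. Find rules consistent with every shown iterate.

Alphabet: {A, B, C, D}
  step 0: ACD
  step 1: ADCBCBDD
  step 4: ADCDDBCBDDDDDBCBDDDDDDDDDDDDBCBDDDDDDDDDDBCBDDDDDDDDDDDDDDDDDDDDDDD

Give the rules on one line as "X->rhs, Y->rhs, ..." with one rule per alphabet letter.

  step 0 ⇒ step 1: ACD ⇒ ADC·BCB·DD
    A ↦ ADC
    C ↦ BCB
    D ↦ DD
    B ↦ D  (constrained at step 1)

A->ADC, B->D, C->BCB, D->DD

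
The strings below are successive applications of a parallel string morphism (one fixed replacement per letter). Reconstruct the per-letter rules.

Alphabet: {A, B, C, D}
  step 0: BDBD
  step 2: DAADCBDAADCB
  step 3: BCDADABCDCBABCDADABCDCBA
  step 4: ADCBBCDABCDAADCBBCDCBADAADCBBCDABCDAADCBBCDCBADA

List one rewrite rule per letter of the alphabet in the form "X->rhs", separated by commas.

A->DA, B->A, C->DCB, D->BC

  step 3 ⇒ step 4: BCDADABCDCBABCDADABCDCBA ⇒ A·DCB·BC·DA·BC·DA·A·DCB·BC·DCB·A·DA·A·DCB·BC·DA·BC·DA·A·DCB·BC·DCB·A·DA
    A ↦ DA
    B ↦ A
    C ↦ DCB
    D ↦ BC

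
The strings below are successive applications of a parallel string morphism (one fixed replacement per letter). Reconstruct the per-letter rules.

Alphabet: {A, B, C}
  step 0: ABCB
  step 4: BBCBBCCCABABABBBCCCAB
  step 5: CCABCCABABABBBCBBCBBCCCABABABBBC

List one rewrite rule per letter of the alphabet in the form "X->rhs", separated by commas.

A->BB, B->C, C->AB

  step 4 ⇒ step 5: BBCBBCCCABABABBBCCCAB ⇒ C·C·AB·C·C·AB·AB·AB·BB·C·BB·C·BB·C·C·C·AB·AB·AB·BB·C
    A ↦ BB
    B ↦ C
    C ↦ AB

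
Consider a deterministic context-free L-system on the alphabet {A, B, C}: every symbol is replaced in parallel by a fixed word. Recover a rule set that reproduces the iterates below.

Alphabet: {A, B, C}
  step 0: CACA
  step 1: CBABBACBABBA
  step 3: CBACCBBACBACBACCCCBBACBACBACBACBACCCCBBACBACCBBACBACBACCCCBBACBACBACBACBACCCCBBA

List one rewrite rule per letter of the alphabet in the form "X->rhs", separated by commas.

  step 0 ⇒ step 1: CACA ⇒ CBA·BBA·CBA·BBA
    A ↦ BBA
    C ↦ CBA
    B ↦ CC  (constrained at step 1)

A->BBA, B->CC, C->CBA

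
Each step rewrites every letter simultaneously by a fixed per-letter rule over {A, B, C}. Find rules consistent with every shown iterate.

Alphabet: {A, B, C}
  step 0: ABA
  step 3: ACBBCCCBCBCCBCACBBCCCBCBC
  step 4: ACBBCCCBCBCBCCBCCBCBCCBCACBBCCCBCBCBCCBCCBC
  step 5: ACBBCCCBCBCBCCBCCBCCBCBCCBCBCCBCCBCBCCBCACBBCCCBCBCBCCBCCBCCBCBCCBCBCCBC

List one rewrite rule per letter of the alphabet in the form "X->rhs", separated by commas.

A->ACB, B->C, C->BC

  step 4 ⇒ step 5: ACBBCCCBCBCBCCBCCBCBCCBCACBBCCCBCBCBCCBCCBC ⇒ ACB·BC·C·C·BC·BC·BC·C·BC·C·BC·C·BC·BC·C·BC·BC·C·BC·C·BC·BC·C·BC·ACB·BC·C·C·BC·BC·BC·C·BC·C·BC·C·BC·BC·C·BC·BC·C·BC
    A ↦ ACB
    B ↦ C
    C ↦ BC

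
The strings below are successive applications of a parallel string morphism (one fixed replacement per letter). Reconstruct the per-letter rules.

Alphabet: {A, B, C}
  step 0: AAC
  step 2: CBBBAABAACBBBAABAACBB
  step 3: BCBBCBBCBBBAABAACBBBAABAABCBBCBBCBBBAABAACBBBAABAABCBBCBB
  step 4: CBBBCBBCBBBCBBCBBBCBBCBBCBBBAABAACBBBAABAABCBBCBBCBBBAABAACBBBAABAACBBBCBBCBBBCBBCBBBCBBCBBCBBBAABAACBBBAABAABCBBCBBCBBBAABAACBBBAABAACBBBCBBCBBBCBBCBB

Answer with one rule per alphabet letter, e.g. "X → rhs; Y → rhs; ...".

A->BAA, B->CBB, C->B

  step 3 ⇒ step 4: BCBBCBBCBBBAABAACBBBAABAABCBBCBBCBBBAABAACBBBAABAABCBBCBB ⇒ CBB·B·CBB·CBB·B·CBB·CBB·B·CBB·CBB·CBB·BAA·BAA·CBB·BAA·BAA·B·CBB·CBB·CBB·BAA·BAA·CBB·BAA·BAA·CBB·B·CBB·CBB·B·CBB·CBB·B·CBB·CBB·CBB·BAA·BAA·CBB·BAA·BAA·B·CBB·CBB·CBB·BAA·BAA·CBB·BAA·BAA·CBB·B·CBB·CBB·B·CBB·CBB
    A ↦ BAA
    B ↦ CBB
    C ↦ B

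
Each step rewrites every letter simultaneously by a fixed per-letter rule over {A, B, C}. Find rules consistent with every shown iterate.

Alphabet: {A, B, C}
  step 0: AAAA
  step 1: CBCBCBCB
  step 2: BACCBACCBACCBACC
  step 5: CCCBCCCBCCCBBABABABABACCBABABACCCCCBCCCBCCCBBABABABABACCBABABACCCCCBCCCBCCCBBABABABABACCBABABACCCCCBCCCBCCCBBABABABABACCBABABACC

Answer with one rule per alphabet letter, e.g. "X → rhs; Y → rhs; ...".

A->CB, B->CC, C->BA

  step 1 ⇒ step 2: CBCBCBCB ⇒ BA·CC·BA·CC·BA·CC·BA·CC
    B ↦ CC
    C ↦ BA
  step 0 ⇒ step 1: AAAA ⇒ CB·CB·CB·CB
    A ↦ CB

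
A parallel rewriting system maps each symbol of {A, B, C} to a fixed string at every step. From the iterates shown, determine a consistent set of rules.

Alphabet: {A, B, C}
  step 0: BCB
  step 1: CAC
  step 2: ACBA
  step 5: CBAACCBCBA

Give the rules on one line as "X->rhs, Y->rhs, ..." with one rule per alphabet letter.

A->CB, B->C, C->A

  step 1 ⇒ step 2: CAC ⇒ A·CB·A
    A ↦ CB
    C ↦ A
  step 0 ⇒ step 1: BCB ⇒ C·A·C
    B ↦ C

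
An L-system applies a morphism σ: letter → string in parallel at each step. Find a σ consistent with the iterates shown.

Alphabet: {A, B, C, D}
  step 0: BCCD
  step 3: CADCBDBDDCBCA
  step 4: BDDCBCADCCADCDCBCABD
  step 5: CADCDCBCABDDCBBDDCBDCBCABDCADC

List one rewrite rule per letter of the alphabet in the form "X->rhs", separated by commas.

  step 4 ⇒ step 5: BDDCBCADCCADCDCBCABD ⇒ CA·DC·DC·B·CA·B·D·DC·B·B·D·DC·B·DC·B·CA·B·D·CA·DC
    A ↦ D
    B ↦ CA
    C ↦ B
    D ↦ DC

A->D, B->CA, C->B, D->DC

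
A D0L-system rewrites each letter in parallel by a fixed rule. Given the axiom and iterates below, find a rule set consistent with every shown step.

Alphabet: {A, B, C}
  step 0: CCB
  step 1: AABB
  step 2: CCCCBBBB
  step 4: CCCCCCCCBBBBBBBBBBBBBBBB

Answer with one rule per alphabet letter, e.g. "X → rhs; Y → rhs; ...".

A->CC, B->BB, C->A

  step 1 ⇒ step 2: AABB ⇒ CC·CC·BB·BB
    A ↦ CC
    B ↦ BB
  step 0 ⇒ step 1: CCB ⇒ A·A·BB
    C ↦ A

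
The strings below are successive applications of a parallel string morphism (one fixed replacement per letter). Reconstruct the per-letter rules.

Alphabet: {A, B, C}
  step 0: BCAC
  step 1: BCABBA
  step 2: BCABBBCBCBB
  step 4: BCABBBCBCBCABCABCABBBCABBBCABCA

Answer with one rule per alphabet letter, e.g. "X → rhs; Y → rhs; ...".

  step 1 ⇒ step 2: BCABBA ⇒ BC·A·BB·BC·BC·BB
    A ↦ BB
    B ↦ BC
    C ↦ A

A->BB, B->BC, C->A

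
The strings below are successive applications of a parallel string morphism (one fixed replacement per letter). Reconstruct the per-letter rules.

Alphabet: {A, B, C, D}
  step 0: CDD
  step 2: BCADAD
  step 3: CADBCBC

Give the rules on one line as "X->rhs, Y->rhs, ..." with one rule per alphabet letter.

  step 2 ⇒ step 3: BCADAD ⇒ C·AD·B·C·B·C
    A ↦ B
    B ↦ C
    C ↦ AD
    D ↦ C

A->B, B->C, C->AD, D->C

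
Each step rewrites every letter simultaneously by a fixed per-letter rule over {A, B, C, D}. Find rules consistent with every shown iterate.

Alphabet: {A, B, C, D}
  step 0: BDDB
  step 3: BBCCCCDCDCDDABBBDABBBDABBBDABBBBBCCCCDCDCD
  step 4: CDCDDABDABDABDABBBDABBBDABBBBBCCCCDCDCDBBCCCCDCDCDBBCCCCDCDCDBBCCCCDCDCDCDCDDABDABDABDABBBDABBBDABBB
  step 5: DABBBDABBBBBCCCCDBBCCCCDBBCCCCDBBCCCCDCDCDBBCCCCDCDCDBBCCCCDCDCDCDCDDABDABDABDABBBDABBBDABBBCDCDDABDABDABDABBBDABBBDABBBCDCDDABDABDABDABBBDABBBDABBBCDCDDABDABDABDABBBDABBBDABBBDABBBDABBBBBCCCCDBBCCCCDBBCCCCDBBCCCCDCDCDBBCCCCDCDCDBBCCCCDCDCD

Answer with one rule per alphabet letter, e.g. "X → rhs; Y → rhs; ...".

  step 4 ⇒ step 5: CDCDDABDABDABDABBBDABBBDABBBBBCCCCDCDCDBBCCCCDCDCDBBCCCCDCDCDBBCCCCDCDCDCDCDDABDABDABDABBBDABBBDABBB ⇒ DAB·BB·DAB·BB·BB·CCC·CD·BB·CCC·CD·BB·CCC·CD·BB·CCC·CD·CD·CD·BB·CCC·CD·CD·CD·BB·CCC·CD·CD·CD·CD·CD·DAB·DAB·DAB·DAB·BB·DAB·BB·DAB·BB·CD·CD·DAB·DAB·DAB·DAB·BB·DAB·BB·DAB·BB·CD·CD·DAB·DAB·DAB·DAB·BB·DAB·BB·DAB·BB·CD·CD·DAB·DAB·DAB·DAB·BB·DAB·BB·DAB·BB·DAB·BB·DAB·BB·BB·CCC·CD·BB·CCC·CD·BB·CCC·CD·BB·CCC·CD·CD·CD·BB·CCC·CD·CD·CD·BB·CCC·CD·CD·CD
    A ↦ CCC
    B ↦ CD
    C ↦ DAB
    D ↦ BB

A->CCC, B->CD, C->DAB, D->BB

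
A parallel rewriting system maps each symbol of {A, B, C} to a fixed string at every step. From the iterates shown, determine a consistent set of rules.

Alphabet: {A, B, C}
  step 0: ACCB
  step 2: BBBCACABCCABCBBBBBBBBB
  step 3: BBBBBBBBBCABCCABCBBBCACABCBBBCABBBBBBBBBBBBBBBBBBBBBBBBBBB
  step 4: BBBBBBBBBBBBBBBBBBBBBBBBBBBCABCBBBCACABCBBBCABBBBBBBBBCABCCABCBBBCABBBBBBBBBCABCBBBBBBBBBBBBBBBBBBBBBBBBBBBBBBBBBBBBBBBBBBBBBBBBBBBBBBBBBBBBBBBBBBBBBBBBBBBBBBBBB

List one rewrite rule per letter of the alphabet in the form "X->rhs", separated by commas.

  step 3 ⇒ step 4: BBBBBBBBBCABCCABCBBBCACABCBBBCABBBBBBBBBBBBBBBBBBBBBBBBBBB ⇒ BBB·BBB·BBB·BBB·BBB·BBB·BBB·BBB·BBB·CA·BC·BBB·CA·CA·BC·BBB·CA·BBB·BBB·BBB·CA·BC·CA·BC·BBB·CA·BBB·BBB·BBB·CA·BC·BBB·BBB·BBB·BBB·BBB·BBB·BBB·BBB·BBB·BBB·BBB·BBB·BBB·BBB·BBB·BBB·BBB·BBB·BBB·BBB·BBB·BBB·BBB·BBB·BBB·BBB·BBB
    A ↦ BC
    B ↦ BBB
    C ↦ CA

A->BC, B->BBB, C->CA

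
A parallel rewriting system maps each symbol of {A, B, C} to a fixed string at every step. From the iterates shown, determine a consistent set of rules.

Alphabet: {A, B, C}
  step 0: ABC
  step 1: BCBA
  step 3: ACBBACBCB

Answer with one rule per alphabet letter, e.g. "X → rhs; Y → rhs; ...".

A->B, B->CB, C->A

  step 0 ⇒ step 1: ABC ⇒ B·CB·A
    A ↦ B
    B ↦ CB
    C ↦ A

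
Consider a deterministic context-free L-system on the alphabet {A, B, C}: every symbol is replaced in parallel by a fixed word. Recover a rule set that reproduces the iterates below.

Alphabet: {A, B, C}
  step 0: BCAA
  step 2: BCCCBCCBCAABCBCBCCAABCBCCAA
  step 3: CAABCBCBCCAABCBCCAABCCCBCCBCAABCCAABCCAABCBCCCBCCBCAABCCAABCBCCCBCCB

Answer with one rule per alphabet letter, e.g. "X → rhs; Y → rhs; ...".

A->CCB, B->CAA, C->BC

  step 2 ⇒ step 3: BCCCBCCBCAABCBCBCCAABCBCCAA ⇒ CAA·BC·BC·BC·CAA·BC·BC·CAA·BC·CCB·CCB·CAA·BC·CAA·BC·CAA·BC·BC·CCB·CCB·CAA·BC·CAA·BC·BC·CCB·CCB
    A ↦ CCB
    B ↦ CAA
    C ↦ BC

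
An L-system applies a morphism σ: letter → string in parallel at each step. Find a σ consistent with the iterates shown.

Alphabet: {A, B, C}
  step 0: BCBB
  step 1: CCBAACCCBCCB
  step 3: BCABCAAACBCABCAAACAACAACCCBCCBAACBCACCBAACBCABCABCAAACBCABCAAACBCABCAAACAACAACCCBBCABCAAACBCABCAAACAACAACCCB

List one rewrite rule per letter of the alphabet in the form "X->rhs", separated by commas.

  step 0 ⇒ step 1: BCBB ⇒ CCB·AAC·CCB·CCB
    B ↦ CCB
    C ↦ AAC
    A ↦ BCA  (constrained at step 1)

A->BCA, B->CCB, C->AAC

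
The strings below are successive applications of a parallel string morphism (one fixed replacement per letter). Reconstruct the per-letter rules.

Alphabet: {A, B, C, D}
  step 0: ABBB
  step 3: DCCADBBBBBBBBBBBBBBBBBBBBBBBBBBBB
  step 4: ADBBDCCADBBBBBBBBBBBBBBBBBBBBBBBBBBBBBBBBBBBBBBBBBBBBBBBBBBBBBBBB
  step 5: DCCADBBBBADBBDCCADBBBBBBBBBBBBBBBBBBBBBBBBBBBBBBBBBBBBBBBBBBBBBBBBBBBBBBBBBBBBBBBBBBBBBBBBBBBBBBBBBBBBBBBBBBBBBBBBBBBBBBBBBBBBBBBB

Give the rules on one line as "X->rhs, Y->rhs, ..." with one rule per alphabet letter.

A->DCC, B->BB, C->B, D->AD

  step 4 ⇒ step 5: ADBBDCCADBBBBBBBBBBBBBBBBBBBBBBBBBBBBBBBBBBBBBBBBBBBBBBBBBBBBBBBB ⇒ DCC·AD·BB·BB·AD·B·B·DCC·AD·BB·BB·BB·BB·BB·BB·BB·BB·BB·BB·BB·BB·BB·BB·BB·BB·BB·BB·BB·BB·BB·BB·BB·BB·BB·BB·BB·BB·BB·BB·BB·BB·BB·BB·BB·BB·BB·BB·BB·BB·BB·BB·BB·BB·BB·BB·BB·BB·BB·BB·BB·BB·BB·BB·BB·BB
    A ↦ DCC
    B ↦ BB
    C ↦ B
    D ↦ AD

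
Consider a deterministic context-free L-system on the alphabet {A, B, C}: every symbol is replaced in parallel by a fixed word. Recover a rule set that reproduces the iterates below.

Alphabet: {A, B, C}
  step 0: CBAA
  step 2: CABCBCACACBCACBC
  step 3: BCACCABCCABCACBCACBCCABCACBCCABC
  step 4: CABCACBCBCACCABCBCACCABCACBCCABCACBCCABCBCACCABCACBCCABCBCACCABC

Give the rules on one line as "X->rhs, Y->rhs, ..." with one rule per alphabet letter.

A->AC, B->CA, C->BC

  step 3 ⇒ step 4: BCACCABCCABCACBCACBCCABCACBCCABC ⇒ CA·BC·AC·BC·BC·AC·CA·BC·BC·AC·CA·BC·AC·BC·CA·BC·AC·BC·CA·BC·BC·AC·CA·BC·AC·BC·CA·BC·BC·AC·CA·BC
    A ↦ AC
    B ↦ CA
    C ↦ BC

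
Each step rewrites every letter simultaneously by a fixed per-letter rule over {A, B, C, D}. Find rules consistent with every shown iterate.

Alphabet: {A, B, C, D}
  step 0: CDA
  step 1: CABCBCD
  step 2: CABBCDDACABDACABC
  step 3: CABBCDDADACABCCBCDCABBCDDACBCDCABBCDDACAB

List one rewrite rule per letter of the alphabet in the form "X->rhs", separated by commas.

  step 2 ⇒ step 3: CABBCDDACABDACABC ⇒ CAB·BCD·DA·DA·CAB·C·C·BCD·CAB·BCD·DA·C·BCD·CAB·BCD·DA·CAB
    A ↦ BCD
    B ↦ DA
    C ↦ CAB
    D ↦ C

A->BCD, B->DA, C->CAB, D->C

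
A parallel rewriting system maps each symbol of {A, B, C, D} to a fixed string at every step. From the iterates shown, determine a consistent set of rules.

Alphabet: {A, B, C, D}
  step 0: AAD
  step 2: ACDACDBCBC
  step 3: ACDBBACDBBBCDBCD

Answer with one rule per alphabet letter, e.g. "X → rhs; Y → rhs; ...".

A->AC, B->BC, C->D, D->BB

  step 2 ⇒ step 3: ACDACDBCBC ⇒ AC·D·BB·AC·D·BB·BC·D·BC·D
    A ↦ AC
    B ↦ BC
    C ↦ D
    D ↦ BB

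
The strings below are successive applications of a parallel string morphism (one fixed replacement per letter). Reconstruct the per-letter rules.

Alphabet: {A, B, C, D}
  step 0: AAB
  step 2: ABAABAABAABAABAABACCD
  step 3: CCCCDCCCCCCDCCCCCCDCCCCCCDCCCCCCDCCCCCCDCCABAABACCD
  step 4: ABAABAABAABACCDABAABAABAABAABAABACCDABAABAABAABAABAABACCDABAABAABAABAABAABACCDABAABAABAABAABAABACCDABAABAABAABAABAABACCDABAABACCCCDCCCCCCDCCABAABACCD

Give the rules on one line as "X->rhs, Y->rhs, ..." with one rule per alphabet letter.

A->CC, B->CCD, C->ABA, D->CCD

  step 3 ⇒ step 4: CCCCDCCCCCCDCCCCCCDCCCCCCDCCCCCCDCCCCCCDCCABAABACCD ⇒ ABA·ABA·ABA·ABA·CCD·ABA·ABA·ABA·ABA·ABA·ABA·CCD·ABA·ABA·ABA·ABA·ABA·ABA·CCD·ABA·ABA·ABA·ABA·ABA·ABA·CCD·ABA·ABA·ABA·ABA·ABA·ABA·CCD·ABA·ABA·ABA·ABA·ABA·ABA·CCD·ABA·ABA·CC·CCD·CC·CC·CCD·CC·ABA·ABA·CCD
    A ↦ CC
    B ↦ CCD
    C ↦ ABA
    D ↦ CCD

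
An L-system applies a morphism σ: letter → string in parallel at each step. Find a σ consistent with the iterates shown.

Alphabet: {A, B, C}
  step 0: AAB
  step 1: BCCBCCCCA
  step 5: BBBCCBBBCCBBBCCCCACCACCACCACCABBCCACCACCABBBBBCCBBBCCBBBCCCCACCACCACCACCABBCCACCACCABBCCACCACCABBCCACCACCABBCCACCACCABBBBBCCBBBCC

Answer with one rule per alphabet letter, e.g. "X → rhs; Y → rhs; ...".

A->BCC, B->CCA, C->B

  step 0 ⇒ step 1: AAB ⇒ BCC·BCC·CCA
    A ↦ BCC
    B ↦ CCA
    C ↦ B  (constrained at step 1)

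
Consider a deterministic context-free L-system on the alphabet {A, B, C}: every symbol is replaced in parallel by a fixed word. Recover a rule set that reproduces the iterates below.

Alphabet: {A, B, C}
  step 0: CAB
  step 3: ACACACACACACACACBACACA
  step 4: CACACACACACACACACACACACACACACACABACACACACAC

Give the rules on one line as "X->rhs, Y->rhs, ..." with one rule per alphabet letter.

A->C, B->BA, C->ACA

  step 3 ⇒ step 4: ACACACACACACACACBACACA ⇒ C·ACA·C·ACA·C·ACA·C·ACA·C·ACA·C·ACA·C·ACA·C·ACA·BA·C·ACA·C·ACA·C
    A ↦ C
    B ↦ BA
    C ↦ ACA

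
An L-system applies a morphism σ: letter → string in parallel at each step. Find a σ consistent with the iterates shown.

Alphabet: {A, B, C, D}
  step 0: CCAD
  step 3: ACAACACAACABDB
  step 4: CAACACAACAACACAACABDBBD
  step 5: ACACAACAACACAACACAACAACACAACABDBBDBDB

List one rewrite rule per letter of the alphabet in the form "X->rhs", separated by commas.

A->CA, B->BD, C->A, D->B

  step 4 ⇒ step 5: CAACACAACAACACAACABDBBD ⇒ A·CA·CA·A·CA·A·CA·CA·A·CA·CA·A·CA·A·CA·CA·A·CA·BD·B·BD·BD·B
    A ↦ CA
    B ↦ BD
    C ↦ A
    D ↦ B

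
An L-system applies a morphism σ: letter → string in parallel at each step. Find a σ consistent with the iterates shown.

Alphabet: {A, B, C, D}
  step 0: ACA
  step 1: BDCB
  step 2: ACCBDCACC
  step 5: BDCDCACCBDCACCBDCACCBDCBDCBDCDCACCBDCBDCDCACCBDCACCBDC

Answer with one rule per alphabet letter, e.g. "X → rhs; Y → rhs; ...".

A->B, B->ACC, C->DC, D->B

  step 1 ⇒ step 2: BDCB ⇒ ACC·B·DC·ACC
    B ↦ ACC
    C ↦ DC
    D ↦ B
  step 0 ⇒ step 1: ACA ⇒ B·DC·B
    A ↦ B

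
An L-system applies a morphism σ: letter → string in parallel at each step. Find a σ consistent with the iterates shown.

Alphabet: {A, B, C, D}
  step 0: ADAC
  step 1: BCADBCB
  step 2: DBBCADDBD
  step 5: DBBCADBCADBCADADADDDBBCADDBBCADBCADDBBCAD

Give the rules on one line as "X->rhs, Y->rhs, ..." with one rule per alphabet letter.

A->BC, B->D, C->B, D->AD

  step 1 ⇒ step 2: BCADBCB ⇒ D·B·BC·AD·D·B·D
    A ↦ BC
    B ↦ D
    C ↦ B
    D ↦ AD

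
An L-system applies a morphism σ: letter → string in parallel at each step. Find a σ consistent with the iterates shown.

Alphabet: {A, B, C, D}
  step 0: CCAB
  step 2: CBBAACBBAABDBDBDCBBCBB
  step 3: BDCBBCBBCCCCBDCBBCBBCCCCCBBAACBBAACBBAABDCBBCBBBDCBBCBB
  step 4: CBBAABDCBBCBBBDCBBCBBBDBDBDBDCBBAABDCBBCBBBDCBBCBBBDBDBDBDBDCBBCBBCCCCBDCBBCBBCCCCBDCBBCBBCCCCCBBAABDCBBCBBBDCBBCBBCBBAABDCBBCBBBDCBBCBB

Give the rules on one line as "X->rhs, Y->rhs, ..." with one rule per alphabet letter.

A->CC, B->CBB, C->BD, D->AA

  step 3 ⇒ step 4: BDCBBCBBCCCCBDCBBCBBCCCCCBBAACBBAACBBAABDCBBCBBBDCBBCBB ⇒ CBB·AA·BD·CBB·CBB·BD·CBB·CBB·BD·BD·BD·BD·CBB·AA·BD·CBB·CBB·BD·CBB·CBB·BD·BD·BD·BD·BD·CBB·CBB·CC·CC·BD·CBB·CBB·CC·CC·BD·CBB·CBB·CC·CC·CBB·AA·BD·CBB·CBB·BD·CBB·CBB·CBB·AA·BD·CBB·CBB·BD·CBB·CBB
    A ↦ CC
    B ↦ CBB
    C ↦ BD
    D ↦ AA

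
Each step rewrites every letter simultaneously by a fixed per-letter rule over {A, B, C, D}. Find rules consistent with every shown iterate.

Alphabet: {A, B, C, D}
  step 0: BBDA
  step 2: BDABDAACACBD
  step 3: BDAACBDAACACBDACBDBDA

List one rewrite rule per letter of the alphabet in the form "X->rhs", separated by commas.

A->AC, B->BD, C->BD, D->A

  step 2 ⇒ step 3: BDABDAACACBD ⇒ BD·A·AC·BD·A·AC·AC·BD·AC·BD·BD·A
    A ↦ AC
    B ↦ BD
    C ↦ BD
    D ↦ A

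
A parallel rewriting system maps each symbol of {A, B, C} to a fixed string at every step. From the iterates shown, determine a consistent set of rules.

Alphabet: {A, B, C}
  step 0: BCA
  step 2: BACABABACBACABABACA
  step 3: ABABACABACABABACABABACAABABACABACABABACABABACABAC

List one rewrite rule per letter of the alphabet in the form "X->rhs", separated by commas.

A->BAC, B->ABA, C->A

  step 2 ⇒ step 3: BACABABACBACABABACA ⇒ ABA·BAC·A·BAC·ABA·BAC·ABA·BAC·A·ABA·BAC·A·BAC·ABA·BAC·ABA·BAC·A·BAC
    A ↦ BAC
    B ↦ ABA
    C ↦ A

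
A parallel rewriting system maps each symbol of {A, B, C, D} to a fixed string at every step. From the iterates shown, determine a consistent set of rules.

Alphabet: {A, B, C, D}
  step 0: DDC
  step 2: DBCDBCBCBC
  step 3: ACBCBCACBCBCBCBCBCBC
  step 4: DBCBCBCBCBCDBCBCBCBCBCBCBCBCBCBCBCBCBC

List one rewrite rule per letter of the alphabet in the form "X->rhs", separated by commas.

  step 3 ⇒ step 4: ACBCBCACBCBCBCBCBCBC ⇒ D·BC·BC·BC·BC·BC·D·BC·BC·BC·BC·BC·BC·BC·BC·BC·BC·BC·BC·BC
    A ↦ D
    B ↦ BC
    C ↦ BC
  step 2 ⇒ step 3: DBCDBCBCBC ⇒ AC·BC·BC·AC·BC·BC·BC·BC·BC·BC
    D ↦ AC

A->D, B->BC, C->BC, D->AC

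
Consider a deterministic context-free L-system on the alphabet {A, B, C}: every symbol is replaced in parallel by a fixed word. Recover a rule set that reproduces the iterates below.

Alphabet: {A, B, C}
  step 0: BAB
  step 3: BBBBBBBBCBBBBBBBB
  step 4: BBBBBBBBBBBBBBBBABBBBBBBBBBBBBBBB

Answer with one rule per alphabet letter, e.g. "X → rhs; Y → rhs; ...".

  step 3 ⇒ step 4: BBBBBBBBCBBBBBBBB ⇒ BB·BB·BB·BB·BB·BB·BB·BB·A·BB·BB·BB·BB·BB·BB·BB·BB
    B ↦ BB
    C ↦ A
    A ↦ C  (constrained at step 0)

A->C, B->BB, C->A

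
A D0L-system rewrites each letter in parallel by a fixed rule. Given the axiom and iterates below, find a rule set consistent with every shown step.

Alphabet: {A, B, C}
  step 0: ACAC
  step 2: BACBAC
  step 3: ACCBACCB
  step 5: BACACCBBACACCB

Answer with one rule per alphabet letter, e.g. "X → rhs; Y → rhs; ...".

A->C, B->AC, C->B

  step 2 ⇒ step 3: BACBAC ⇒ AC·C·B·AC·C·B
    A ↦ C
    B ↦ AC
    C ↦ B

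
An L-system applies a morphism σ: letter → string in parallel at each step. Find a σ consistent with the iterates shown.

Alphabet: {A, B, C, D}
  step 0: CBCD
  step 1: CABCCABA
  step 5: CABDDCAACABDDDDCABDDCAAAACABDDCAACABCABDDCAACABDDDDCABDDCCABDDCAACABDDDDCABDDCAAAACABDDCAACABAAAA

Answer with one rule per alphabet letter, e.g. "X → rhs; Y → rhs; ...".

A->DD, B->C, C->CAB, D->A

  step 0 ⇒ step 1: CBCD ⇒ CAB·C·CAB·A
    B ↦ C
    C ↦ CAB
    D ↦ A
    A ↦ DD  (constrained at step 1)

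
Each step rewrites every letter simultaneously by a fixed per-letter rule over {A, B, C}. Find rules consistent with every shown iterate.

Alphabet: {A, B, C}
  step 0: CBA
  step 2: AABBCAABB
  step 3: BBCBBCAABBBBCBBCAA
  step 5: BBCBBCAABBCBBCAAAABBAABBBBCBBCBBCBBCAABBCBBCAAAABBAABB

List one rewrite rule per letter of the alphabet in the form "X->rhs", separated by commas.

A->BBC, B->A, C->BB

  step 2 ⇒ step 3: AABBCAABB ⇒ BBC·BBC·A·A·BB·BBC·BBC·A·A
    A ↦ BBC
    B ↦ A
    C ↦ BB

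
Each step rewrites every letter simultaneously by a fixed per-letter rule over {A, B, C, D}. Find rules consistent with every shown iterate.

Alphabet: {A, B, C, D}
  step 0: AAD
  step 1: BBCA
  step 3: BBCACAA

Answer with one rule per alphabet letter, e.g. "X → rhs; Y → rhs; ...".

A->B, B->A, C->DD, D->CA

  step 0 ⇒ step 1: AAD ⇒ B·B·CA
    A ↦ B
    D ↦ CA
    B ↦ A  (constrained at step 1)
    C ↦ DD  (constrained at step 1)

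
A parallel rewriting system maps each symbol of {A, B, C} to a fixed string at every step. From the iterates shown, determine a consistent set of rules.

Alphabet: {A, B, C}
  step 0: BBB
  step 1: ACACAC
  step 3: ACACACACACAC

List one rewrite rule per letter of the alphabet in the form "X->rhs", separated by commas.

A->B, B->AC, C->B

  step 0 ⇒ step 1: BBB ⇒ AC·AC·AC
    B ↦ AC
    A ↦ B  (constrained at step 1)
    C ↦ B  (constrained at step 1)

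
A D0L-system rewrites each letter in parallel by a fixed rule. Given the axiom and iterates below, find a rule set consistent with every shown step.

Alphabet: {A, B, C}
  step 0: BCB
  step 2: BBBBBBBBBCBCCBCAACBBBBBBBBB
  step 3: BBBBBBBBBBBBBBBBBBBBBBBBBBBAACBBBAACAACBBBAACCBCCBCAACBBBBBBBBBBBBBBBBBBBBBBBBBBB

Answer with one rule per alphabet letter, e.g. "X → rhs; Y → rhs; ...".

  step 2 ⇒ step 3: BBBBBBBBBCBCCBCAACBBBBBBBBB ⇒ BBB·BBB·BBB·BBB·BBB·BBB·BBB·BBB·BBB·AAC·BBB·AAC·AAC·BBB·AAC·CBC·CBC·AAC·BBB·BBB·BBB·BBB·BBB·BBB·BBB·BBB·BBB
    A ↦ CBC
    B ↦ BBB
    C ↦ AAC

A->CBC, B->BBB, C->AAC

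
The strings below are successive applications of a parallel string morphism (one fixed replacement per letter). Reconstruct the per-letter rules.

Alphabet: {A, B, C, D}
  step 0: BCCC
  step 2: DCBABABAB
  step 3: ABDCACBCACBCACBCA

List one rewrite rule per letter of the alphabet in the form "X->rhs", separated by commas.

A->CB, B->CA, C->D, D->AB

  step 2 ⇒ step 3: DCBABABAB ⇒ AB·D·CA·CB·CA·CB·CA·CB·CA
    A ↦ CB
    B ↦ CA
    C ↦ D
    D ↦ AB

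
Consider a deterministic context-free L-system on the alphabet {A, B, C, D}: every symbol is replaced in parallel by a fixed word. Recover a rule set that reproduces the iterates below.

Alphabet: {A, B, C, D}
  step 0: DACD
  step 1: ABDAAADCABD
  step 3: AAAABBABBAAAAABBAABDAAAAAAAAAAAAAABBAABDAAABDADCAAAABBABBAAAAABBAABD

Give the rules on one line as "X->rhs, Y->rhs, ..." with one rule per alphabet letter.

A->AA, B->BBA, C->ADC, D->ABD

  step 0 ⇒ step 1: DACD ⇒ ABD·AA·ADC·ABD
    A ↦ AA
    C ↦ ADC
    D ↦ ABD
    B ↦ BBA  (constrained at step 1)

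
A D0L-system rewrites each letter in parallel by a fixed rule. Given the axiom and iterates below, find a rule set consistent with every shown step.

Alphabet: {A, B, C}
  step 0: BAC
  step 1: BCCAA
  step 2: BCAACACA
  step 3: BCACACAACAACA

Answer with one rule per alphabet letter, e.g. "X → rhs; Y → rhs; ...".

  step 2 ⇒ step 3: BCAACACA ⇒ BC·A·CA·CA·A·CA·A·CA
    A ↦ CA
    B ↦ BC
    C ↦ A

A->CA, B->BC, C->A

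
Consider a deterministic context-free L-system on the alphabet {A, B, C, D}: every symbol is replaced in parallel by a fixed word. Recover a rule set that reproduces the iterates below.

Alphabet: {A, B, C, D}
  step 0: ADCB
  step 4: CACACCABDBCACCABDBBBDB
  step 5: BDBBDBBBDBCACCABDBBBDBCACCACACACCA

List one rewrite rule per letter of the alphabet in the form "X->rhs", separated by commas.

A->DB, B->CA, C->B, D->C

  step 4 ⇒ step 5: CACACCABDBCACCABDBBBDB ⇒ B·DB·B·DB·B·B·DB·CA·C·CA·B·DB·B·B·DB·CA·C·CA·CA·CA·C·CA
    A ↦ DB
    B ↦ CA
    C ↦ B
    D ↦ C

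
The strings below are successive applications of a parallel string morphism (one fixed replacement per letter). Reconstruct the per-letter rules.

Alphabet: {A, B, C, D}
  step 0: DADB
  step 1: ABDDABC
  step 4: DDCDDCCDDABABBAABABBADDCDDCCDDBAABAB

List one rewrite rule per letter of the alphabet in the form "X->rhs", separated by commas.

A->DD, B->C, C->BA, D->AB

  step 0 ⇒ step 1: DADB ⇒ AB·DD·AB·C
    A ↦ DD
    B ↦ C
    D ↦ AB
    C ↦ BA  (constrained at step 1)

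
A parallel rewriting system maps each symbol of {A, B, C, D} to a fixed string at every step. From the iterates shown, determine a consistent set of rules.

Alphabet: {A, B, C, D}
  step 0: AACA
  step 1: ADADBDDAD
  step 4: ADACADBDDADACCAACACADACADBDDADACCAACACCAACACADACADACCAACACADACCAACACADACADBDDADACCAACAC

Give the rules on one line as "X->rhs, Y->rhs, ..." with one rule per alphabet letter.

A->AD, B->CA, C->BDD, D->AC

  step 0 ⇒ step 1: AACA ⇒ AD·AD·BDD·AD
    A ↦ AD
    C ↦ BDD
    B ↦ CA  (constrained at step 1)
    D ↦ AC  (constrained at step 1)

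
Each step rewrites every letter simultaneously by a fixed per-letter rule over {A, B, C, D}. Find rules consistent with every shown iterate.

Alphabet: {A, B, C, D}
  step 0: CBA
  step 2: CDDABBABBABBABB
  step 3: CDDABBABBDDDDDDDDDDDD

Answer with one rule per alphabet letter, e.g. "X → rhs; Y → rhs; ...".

A->D, B->D, C->CDD, D->ABB

  step 2 ⇒ step 3: CDDABBABBABBABB ⇒ CDD·ABB·ABB·D·D·D·D·D·D·D·D·D·D·D·D
    A ↦ D
    B ↦ D
    C ↦ CDD
    D ↦ ABB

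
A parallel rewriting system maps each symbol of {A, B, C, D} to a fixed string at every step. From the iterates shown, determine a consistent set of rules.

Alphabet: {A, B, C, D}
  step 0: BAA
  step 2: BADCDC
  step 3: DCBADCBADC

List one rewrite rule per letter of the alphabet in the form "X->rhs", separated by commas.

A->C, B->D, C->DC, D->BA

  step 2 ⇒ step 3: BADCDC ⇒ D·C·BA·DC·BA·DC
    A ↦ C
    B ↦ D
    C ↦ DC
    D ↦ BA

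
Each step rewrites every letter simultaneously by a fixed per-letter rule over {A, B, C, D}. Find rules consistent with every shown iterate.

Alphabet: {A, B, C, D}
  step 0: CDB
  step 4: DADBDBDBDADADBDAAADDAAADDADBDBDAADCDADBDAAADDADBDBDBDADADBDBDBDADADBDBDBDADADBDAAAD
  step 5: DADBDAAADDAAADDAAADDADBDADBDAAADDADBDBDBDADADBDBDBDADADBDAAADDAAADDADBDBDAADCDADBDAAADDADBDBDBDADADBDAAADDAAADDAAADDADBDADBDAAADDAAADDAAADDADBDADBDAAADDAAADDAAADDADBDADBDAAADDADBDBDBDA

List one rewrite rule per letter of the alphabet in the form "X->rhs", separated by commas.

  step 4 ⇒ step 5: DADBDBDBDADADBDAAADDAAADDADBDBDAADCDADBDAAADDADBDBDBDADADBDBDBDADADBDBDBDADADBDAAAD ⇒ DA·DB·DA·AAD·DA·AAD·DA·AAD·DA·DB·DA·DB·DA·AAD·DA·DB·DB·DB·DA·DA·DB·DB·DB·DA·DA·DB·DA·AAD·DA·AAD·DA·DB·DB·DA·ADC·DA·DB·DA·AAD·DA·DB·DB·DB·DA·DA·DB·DA·AAD·DA·AAD·DA·AAD·DA·DB·DA·DB·DA·AAD·DA·AAD·DA·AAD·DA·DB·DA·DB·DA·AAD·DA·AAD·DA·AAD·DA·DB·DA·DB·DA·AAD·DA·DB·DB·DB·DA
    A ↦ DB
    B ↦ AAD
    C ↦ ADC
    D ↦ DA

A->DB, B->AAD, C->ADC, D->DA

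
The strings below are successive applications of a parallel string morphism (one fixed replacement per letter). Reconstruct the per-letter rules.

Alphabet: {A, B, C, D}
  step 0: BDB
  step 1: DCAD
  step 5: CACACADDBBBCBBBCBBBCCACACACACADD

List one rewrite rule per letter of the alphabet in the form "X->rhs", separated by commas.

A->BC, B->D, C->BB, D->CA

  step 0 ⇒ step 1: BDB ⇒ D·CA·D
    B ↦ D
    D ↦ CA
    A ↦ BC  (constrained at step 1)
    C ↦ BB  (constrained at step 1)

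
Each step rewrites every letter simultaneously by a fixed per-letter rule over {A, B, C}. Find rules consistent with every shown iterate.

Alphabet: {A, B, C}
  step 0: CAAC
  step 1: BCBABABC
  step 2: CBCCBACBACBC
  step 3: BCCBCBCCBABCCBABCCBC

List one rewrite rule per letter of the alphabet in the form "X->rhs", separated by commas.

  step 2 ⇒ step 3: CBCCBACBACBC ⇒ BC·C·BC·BC·C·BA·BC·C·BA·BC·C·BC
    A ↦ BA
    B ↦ C
    C ↦ BC

A->BA, B->C, C->BC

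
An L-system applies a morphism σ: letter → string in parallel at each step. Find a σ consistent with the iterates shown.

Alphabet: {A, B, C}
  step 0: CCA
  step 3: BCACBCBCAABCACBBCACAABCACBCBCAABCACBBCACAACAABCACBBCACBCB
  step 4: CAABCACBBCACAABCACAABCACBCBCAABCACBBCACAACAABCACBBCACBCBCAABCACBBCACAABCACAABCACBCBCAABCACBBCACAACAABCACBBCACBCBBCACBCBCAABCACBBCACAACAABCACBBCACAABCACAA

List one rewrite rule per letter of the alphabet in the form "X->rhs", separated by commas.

  step 3 ⇒ step 4: BCACBCBCAABCACBBCACAABCACBCBCAABCACBBCACAACAABCACBBCACBCB ⇒ CAA·BCA·CB·BCA·CAA·BCA·CAA·BCA·CB·CB·CAA·BCA·CB·BCA·CAA·CAA·BCA·CB·BCA·CB·CB·CAA·BCA·CB·BCA·CAA·BCA·CAA·BCA·CB·CB·CAA·BCA·CB·BCA·CAA·CAA·BCA·CB·BCA·CB·CB·BCA·CB·CB·CAA·BCA·CB·BCA·CAA·CAA·BCA·CB·BCA·CAA·BCA·CAA
    A ↦ CB
    B ↦ CAA
    C ↦ BCA

A->CB, B->CAA, C->BCA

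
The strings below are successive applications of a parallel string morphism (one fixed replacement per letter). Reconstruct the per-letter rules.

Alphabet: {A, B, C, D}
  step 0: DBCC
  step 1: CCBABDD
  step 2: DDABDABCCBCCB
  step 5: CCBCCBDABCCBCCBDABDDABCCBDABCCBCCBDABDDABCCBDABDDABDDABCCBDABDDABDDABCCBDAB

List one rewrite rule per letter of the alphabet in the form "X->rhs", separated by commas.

  step 1 ⇒ step 2: CCBABDD ⇒ D·D·AB·D·AB·CCB·CCB
    A ↦ D
    B ↦ AB
    C ↦ D
    D ↦ CCB

A->D, B->AB, C->D, D->CCB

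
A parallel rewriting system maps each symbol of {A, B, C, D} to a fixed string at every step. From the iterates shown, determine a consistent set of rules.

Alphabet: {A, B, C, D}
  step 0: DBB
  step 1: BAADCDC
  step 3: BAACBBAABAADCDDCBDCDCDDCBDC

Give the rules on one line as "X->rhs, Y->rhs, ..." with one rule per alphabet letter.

  step 0 ⇒ step 1: DBB ⇒ BAA·DC·DC
    B ↦ DC
    D ↦ BAA
    A ↦ D  (constrained at step 1)
    C ↦ CB  (constrained at step 1)

A->D, B->DC, C->CB, D->BAA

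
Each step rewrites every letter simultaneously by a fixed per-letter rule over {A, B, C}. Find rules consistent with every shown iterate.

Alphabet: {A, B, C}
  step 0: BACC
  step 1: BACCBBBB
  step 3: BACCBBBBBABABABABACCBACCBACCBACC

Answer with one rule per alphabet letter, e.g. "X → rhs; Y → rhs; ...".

A->CC, B->BA, C->BB

  step 0 ⇒ step 1: BACC ⇒ BA·CC·BB·BB
    A ↦ CC
    B ↦ BA
    C ↦ BB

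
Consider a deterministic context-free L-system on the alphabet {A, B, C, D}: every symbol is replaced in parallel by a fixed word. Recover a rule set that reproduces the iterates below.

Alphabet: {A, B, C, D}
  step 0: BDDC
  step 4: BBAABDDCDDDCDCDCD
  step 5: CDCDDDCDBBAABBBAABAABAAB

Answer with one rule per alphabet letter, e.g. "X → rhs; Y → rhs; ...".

A->D, B->CD, C->AA, D->B

  step 4 ⇒ step 5: BBAABDDCDDDCDCDCD ⇒ CD·CD·D·D·CD·B·B·AA·B·B·B·AA·B·AA·B·AA·B
    A ↦ D
    B ↦ CD
    C ↦ AA
    D ↦ B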